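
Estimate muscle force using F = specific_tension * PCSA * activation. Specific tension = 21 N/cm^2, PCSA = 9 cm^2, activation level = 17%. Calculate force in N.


F = sigma * PCSA * activation
F = 21 * 9 * 0.17
F = 32.13 N


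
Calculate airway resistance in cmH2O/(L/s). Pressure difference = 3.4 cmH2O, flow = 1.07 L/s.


R = dP / flow
R = 3.4 / 1.07
R = 3.178 cmH2O/(L/s)


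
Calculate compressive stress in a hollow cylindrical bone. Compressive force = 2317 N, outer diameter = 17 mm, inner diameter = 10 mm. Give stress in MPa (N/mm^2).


A = pi*(r_o^2 - r_i^2)
r_o = 8.5 mm, r_i = 5 mm
A = 148.44 mm^2
sigma = F/A = 2317 / 148.44
sigma = 15.61 MPa


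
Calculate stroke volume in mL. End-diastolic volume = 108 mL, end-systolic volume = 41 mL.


SV = EDV - ESV
SV = 108 - 41
SV = 67 mL


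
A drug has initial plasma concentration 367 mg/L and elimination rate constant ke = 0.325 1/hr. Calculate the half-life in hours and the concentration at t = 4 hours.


t_half = ln(2) / ke = 0.693147 / 0.325 = 2.133 hr
C(t) = C0 * exp(-ke*t) = 367 * exp(-0.325*4)
C(4) = 100 mg/L


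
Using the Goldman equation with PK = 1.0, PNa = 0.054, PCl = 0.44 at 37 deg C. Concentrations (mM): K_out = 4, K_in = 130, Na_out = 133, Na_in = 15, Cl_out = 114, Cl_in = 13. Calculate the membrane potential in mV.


Vm = (RT/F)*ln((PK*Ko + PNa*Nao + PCl*Cli)/(PK*Ki + PNa*Nai + PCl*Clo))
Numer = 16.902, Denom = 180.97
Vm = -63.36 mV


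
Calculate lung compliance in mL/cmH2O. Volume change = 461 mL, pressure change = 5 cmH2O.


C = dV / dP
C = 461 / 5
C = 92.2 mL/cmH2O


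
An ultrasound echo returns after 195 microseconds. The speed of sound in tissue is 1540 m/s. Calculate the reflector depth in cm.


depth = c * t / 2
t = 195 us = 1.9500e-04 s
depth = 1540 * 1.9500e-04 / 2
depth = 0.15015 m = 15.015 cm


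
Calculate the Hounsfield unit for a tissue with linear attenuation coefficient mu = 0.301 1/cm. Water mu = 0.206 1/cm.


HU = ((mu_tissue - mu_water) / mu_water) * 1000
HU = ((0.301 - 0.206) / 0.206) * 1000
HU = 461.2


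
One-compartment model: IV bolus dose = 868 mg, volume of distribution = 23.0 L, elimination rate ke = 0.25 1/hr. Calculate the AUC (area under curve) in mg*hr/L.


C0 = Dose/Vd = 868/23.0 = 37.7391 mg/L
AUC = C0/ke = 37.7391/0.25
AUC = 151 mg*hr/L


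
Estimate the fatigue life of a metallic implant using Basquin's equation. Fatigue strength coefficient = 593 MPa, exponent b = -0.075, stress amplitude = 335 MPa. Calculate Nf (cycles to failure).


sigma_a = sigma_f' * (2Nf)^b
2Nf = (sigma_a/sigma_f')^(1/b)
2Nf = (335/593)^(1/-0.075)
2Nf = 2026.7421
Nf = 1013


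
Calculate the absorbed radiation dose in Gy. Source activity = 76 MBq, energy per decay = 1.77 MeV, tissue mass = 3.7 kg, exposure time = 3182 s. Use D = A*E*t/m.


A = 76 MBq = 7.6000e+07 Bq
E = 1.77 MeV = 2.83554e-13 J
D = A*E*t/m = 7.6000e+07*2.83554e-13*3182/3.7
D = 0.01853 Gy


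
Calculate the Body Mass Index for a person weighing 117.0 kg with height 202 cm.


BMI = weight / height^2
height = 202 cm = 2.02 m
BMI = 117.0 / 2.02^2
BMI = 28.67 kg/m^2


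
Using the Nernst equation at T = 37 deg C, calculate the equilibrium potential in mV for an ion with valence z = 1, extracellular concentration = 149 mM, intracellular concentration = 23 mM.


E = (RT/(zF)) * ln(C_out/C_in)
T = 37 + 273.15 = 310.15 K
E = (8.314 * 310.15 / (1 * 96485)) * ln(149/23)
E = 49.93 mV


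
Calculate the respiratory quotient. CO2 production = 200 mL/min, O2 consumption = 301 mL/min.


RQ = VCO2 / VO2
RQ = 200 / 301
RQ = 0.6645


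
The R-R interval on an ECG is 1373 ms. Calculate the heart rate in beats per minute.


HR = 60 / RR_interval(s)
RR = 1373 ms = 1.373 s
HR = 60 / 1.373 = 43.7 bpm


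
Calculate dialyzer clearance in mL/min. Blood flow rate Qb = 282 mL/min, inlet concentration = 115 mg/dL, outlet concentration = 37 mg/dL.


K = Qb * (Cb_in - Cb_out) / Cb_in
K = 282 * (115 - 37) / 115
K = 191.3 mL/min


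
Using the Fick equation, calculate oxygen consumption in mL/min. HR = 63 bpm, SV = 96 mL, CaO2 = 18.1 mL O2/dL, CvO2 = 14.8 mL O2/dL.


CO = HR*SV = 63*96/1000 = 6.048 L/min
a-v O2 diff = 18.1 - 14.8 = 3.3 mL/dL
VO2 = CO * (CaO2-CvO2) * 10 dL/L
VO2 = 6.048 * 3.3 * 10
VO2 = 199.6 mL/min


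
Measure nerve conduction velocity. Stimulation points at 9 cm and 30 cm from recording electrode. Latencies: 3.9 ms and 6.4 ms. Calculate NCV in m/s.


Distance = (30 - 9) / 100 = 0.21 m
dt = (6.4 - 3.9) / 1000 = 0.0025 s
NCV = dist / dt = 84 m/s


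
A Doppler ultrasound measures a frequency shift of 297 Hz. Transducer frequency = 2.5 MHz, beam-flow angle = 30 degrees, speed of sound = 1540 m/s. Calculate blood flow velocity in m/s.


v = fd * c / (2 * f0 * cos(theta))
v = 297 * 1540 / (2 * 2.5000e+06 * cos(30))
v = 0.1056 m/s


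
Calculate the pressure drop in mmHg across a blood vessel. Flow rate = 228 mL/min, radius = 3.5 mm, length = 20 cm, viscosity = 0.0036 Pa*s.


dP = 8*mu*L*Q / (pi*r^4)
Q = 228 mL/min = 3.8e-06 m^3/s
dP = 46.4284 Pa = 46.4284 / 133.322 mmHg = 0.3482 mmHg


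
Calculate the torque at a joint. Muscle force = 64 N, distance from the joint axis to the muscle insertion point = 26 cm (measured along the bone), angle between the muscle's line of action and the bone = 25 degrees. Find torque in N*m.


Torque = F * d * sin(theta)   (moment arm = d*sin(theta))
d = 26 cm = 0.26 m
Torque = 64 * 0.26 * sin(25)
Torque = 7.032 N*m


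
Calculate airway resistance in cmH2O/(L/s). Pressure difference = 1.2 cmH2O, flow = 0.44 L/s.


R = dP / flow
R = 1.2 / 0.44
R = 2.727 cmH2O/(L/s)


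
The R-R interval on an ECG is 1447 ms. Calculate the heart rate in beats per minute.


HR = 60 / RR_interval(s)
RR = 1447 ms = 1.447 s
HR = 60 / 1.447 = 41.47 bpm


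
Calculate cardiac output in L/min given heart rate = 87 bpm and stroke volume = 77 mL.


CO = HR * SV
CO = 87 * 77 / 1000
CO = 6.699 L/min


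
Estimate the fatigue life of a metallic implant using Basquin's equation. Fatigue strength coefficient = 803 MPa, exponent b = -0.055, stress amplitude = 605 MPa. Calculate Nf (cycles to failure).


sigma_a = sigma_f' * (2Nf)^b
2Nf = (sigma_a/sigma_f')^(1/b)
2Nf = (605/803)^(1/-0.055)
2Nf = 172.04397
Nf = 86.02


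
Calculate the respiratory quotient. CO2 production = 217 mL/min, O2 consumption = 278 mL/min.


RQ = VCO2 / VO2
RQ = 217 / 278
RQ = 0.7806


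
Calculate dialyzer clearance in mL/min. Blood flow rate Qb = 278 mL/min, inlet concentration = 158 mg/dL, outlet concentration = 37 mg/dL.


K = Qb * (Cb_in - Cb_out) / Cb_in
K = 278 * (158 - 37) / 158
K = 212.9 mL/min


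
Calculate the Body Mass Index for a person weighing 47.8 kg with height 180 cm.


BMI = weight / height^2
height = 180 cm = 1.8 m
BMI = 47.8 / 1.8^2
BMI = 14.75 kg/m^2


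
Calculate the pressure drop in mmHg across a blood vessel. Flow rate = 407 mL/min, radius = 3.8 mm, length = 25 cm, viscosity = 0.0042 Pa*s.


dP = 8*mu*L*Q / (pi*r^4)
Q = 407 mL/min = 6.78333e-06 m^3/s
dP = 86.9837 Pa = 86.9837 / 133.322 mmHg = 0.6524 mmHg


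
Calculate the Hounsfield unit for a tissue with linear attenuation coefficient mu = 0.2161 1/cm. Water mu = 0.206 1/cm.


HU = ((mu_tissue - mu_water) / mu_water) * 1000
HU = ((0.2161 - 0.206) / 0.206) * 1000
HU = 49.03


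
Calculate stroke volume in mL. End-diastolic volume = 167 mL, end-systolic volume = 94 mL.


SV = EDV - ESV
SV = 167 - 94
SV = 73 mL


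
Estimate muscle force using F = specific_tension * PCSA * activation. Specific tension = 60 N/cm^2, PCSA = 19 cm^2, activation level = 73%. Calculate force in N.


F = sigma * PCSA * activation
F = 60 * 19 * 0.73
F = 832.2 N


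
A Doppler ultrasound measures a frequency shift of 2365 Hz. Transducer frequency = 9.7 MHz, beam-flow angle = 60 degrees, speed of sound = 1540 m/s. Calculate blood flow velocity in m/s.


v = fd * c / (2 * f0 * cos(theta))
v = 2365 * 1540 / (2 * 9.7000e+06 * cos(60))
v = 0.3755 m/s


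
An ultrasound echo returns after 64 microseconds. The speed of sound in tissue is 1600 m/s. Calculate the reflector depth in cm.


depth = c * t / 2
t = 64 us = 6.4000e-05 s
depth = 1600 * 6.4000e-05 / 2
depth = 0.0512 m = 5.12 cm


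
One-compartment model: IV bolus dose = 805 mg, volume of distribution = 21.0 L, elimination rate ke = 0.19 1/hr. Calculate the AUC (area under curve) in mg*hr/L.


C0 = Dose/Vd = 805/21.0 = 38.3333 mg/L
AUC = C0/ke = 38.3333/0.19
AUC = 201.8 mg*hr/L


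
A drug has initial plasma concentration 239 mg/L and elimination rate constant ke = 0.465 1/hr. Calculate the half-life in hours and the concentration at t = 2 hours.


t_half = ln(2) / ke = 0.693147 / 0.465 = 1.491 hr
C(t) = C0 * exp(-ke*t) = 239 * exp(-0.465*2)
C(2) = 94.3 mg/L


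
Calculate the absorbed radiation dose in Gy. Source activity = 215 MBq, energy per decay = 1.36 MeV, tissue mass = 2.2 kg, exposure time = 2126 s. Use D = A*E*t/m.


A = 215 MBq = 2.1500e+08 Bq
E = 1.36 MeV = 2.17872e-13 J
D = A*E*t/m = 2.1500e+08*2.17872e-13*2126/2.2
D = 0.04527 Gy


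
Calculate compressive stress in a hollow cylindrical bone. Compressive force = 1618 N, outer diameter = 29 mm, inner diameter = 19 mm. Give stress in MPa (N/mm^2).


A = pi*(r_o^2 - r_i^2)
r_o = 14.5 mm, r_i = 9.5 mm
A = 376.991 mm^2
sigma = F/A = 1618 / 376.991
sigma = 4.292 MPa


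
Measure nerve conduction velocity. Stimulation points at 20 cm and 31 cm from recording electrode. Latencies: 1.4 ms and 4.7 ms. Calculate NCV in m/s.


Distance = (31 - 20) / 100 = 0.11 m
dt = (4.7 - 1.4) / 1000 = 0.0033 s
NCV = dist / dt = 33.33 m/s


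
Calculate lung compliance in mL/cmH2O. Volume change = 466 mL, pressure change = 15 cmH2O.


C = dV / dP
C = 466 / 15
C = 31.07 mL/cmH2O


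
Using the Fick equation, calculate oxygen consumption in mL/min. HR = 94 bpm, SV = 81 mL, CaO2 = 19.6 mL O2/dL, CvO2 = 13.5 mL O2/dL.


CO = HR*SV = 94*81/1000 = 7.614 L/min
a-v O2 diff = 19.6 - 13.5 = 6.1 mL/dL
VO2 = CO * (CaO2-CvO2) * 10 dL/L
VO2 = 7.614 * 6.1 * 10
VO2 = 464.5 mL/min


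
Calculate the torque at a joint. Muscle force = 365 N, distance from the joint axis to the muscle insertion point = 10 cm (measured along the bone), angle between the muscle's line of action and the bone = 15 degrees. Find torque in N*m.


Torque = F * d * sin(theta)   (moment arm = d*sin(theta))
d = 10 cm = 0.1 m
Torque = 365 * 0.1 * sin(15)
Torque = 9.447 N*m


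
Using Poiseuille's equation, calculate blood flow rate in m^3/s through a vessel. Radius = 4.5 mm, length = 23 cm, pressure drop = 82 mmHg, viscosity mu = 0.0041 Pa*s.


Q = pi*r^4*dP / (8*mu*L)
r = 0.0045 m, L = 0.23 m
dP = 82 mmHg = 10932.404 Pa
Q = 0.001867 m^3/s


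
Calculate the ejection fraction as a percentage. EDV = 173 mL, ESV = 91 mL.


SV = EDV - ESV = 173 - 91 = 82 mL
EF = SV/EDV * 100 = 82/173 * 100
EF = 47.4%


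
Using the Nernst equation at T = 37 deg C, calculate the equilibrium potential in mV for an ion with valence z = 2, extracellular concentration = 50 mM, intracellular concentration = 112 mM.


E = (RT/(zF)) * ln(C_out/C_in)
T = 37 + 273.15 = 310.15 K
E = (8.314 * 310.15 / (2 * 96485)) * ln(50/112)
E = -10.78 mV


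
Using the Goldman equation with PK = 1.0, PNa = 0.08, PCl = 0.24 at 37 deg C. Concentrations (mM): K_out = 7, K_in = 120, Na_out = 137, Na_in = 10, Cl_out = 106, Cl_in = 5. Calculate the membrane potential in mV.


Vm = (RT/F)*ln((PK*Ko + PNa*Nao + PCl*Cli)/(PK*Ki + PNa*Nai + PCl*Clo))
Numer = 19.16, Denom = 146.24
Vm = -54.32 mV


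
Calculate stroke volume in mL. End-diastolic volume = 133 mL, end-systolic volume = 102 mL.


SV = EDV - ESV
SV = 133 - 102
SV = 31 mL


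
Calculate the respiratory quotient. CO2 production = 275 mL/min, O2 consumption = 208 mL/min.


RQ = VCO2 / VO2
RQ = 275 / 208
RQ = 1.322


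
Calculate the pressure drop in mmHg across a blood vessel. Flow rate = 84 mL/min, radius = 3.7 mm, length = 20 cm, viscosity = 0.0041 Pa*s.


dP = 8*mu*L*Q / (pi*r^4)
Q = 84 mL/min = 1.4e-06 m^3/s
dP = 15.5982 Pa = 15.5982 / 133.322 mmHg = 0.117 mmHg


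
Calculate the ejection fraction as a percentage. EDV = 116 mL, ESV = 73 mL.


SV = EDV - ESV = 116 - 73 = 43 mL
EF = SV/EDV * 100 = 43/116 * 100
EF = 37.07%


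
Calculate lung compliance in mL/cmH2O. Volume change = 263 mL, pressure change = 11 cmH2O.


C = dV / dP
C = 263 / 11
C = 23.91 mL/cmH2O


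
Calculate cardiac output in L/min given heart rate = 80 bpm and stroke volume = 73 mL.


CO = HR * SV
CO = 80 * 73 / 1000
CO = 5.84 L/min


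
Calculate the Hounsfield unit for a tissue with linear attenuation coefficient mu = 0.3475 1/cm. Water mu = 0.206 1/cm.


HU = ((mu_tissue - mu_water) / mu_water) * 1000
HU = ((0.3475 - 0.206) / 0.206) * 1000
HU = 686.9


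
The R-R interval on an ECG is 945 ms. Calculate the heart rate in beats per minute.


HR = 60 / RR_interval(s)
RR = 945 ms = 0.945 s
HR = 60 / 0.945 = 63.49 bpm


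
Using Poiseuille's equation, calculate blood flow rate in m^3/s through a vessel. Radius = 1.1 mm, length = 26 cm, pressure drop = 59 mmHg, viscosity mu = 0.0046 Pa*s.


Q = pi*r^4*dP / (8*mu*L)
r = 0.0011 m, L = 0.26 m
dP = 59 mmHg = 7865.998 Pa
Q = 3.7814e-06 m^3/s


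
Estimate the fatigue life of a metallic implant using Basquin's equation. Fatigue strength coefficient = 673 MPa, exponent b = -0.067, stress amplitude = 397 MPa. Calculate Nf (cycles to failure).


sigma_a = sigma_f' * (2Nf)^b
2Nf = (sigma_a/sigma_f')^(1/b)
2Nf = (397/673)^(1/-0.067)
2Nf = 2637.9226
Nf = 1319


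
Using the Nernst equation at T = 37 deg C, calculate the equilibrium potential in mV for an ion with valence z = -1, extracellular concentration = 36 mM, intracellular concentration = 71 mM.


E = (RT/(zF)) * ln(C_out/C_in)
T = 37 + 273.15 = 310.15 K
E = (8.314 * 310.15 / (-1 * 96485)) * ln(36/71)
E = 18.15 mV


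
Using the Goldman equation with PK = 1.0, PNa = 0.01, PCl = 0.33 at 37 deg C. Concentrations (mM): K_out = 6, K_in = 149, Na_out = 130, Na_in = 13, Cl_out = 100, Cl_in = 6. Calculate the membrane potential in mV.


Vm = (RT/F)*ln((PK*Ko + PNa*Nao + PCl*Cli)/(PK*Ki + PNa*Nai + PCl*Clo))
Numer = 9.28, Denom = 182.13
Vm = -79.56 mV


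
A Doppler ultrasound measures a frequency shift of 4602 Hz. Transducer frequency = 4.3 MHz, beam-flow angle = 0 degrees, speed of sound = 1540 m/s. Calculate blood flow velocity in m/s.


v = fd * c / (2 * f0 * cos(theta))
v = 4602 * 1540 / (2 * 4.3000e+06 * cos(0))
v = 0.8241 m/s


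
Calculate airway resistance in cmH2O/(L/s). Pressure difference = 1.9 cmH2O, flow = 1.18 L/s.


R = dP / flow
R = 1.9 / 1.18
R = 1.61 cmH2O/(L/s)


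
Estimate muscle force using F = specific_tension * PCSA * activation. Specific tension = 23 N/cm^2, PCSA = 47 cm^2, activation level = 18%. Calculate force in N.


F = sigma * PCSA * activation
F = 23 * 47 * 0.18
F = 194.6 N


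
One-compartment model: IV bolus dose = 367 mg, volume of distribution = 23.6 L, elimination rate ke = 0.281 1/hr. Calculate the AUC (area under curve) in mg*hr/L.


C0 = Dose/Vd = 367/23.6 = 15.5508 mg/L
AUC = C0/ke = 15.5508/0.281
AUC = 55.34 mg*hr/L


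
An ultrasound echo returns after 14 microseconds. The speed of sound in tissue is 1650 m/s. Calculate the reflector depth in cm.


depth = c * t / 2
t = 14 us = 1.4000e-05 s
depth = 1650 * 1.4000e-05 / 2
depth = 0.01155 m = 1.155 cm


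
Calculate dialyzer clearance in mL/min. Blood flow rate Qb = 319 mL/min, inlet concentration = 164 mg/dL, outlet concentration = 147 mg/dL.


K = Qb * (Cb_in - Cb_out) / Cb_in
K = 319 * (164 - 147) / 164
K = 33.07 mL/min


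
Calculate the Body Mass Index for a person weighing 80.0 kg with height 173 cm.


BMI = weight / height^2
height = 173 cm = 1.73 m
BMI = 80.0 / 1.73^2
BMI = 26.73 kg/m^2


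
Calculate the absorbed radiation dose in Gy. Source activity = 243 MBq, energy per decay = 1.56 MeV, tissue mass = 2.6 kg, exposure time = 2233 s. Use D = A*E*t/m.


A = 243 MBq = 2.4300e+08 Bq
E = 1.56 MeV = 2.49912e-13 J
D = A*E*t/m = 2.4300e+08*2.49912e-13*2233/2.6
D = 0.05216 Gy


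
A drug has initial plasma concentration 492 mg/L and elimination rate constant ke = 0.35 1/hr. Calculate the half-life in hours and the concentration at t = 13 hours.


t_half = ln(2) / ke = 0.693147 / 0.35 = 1.98 hr
C(t) = C0 * exp(-ke*t) = 492 * exp(-0.35*13)
C(13) = 5.199 mg/L


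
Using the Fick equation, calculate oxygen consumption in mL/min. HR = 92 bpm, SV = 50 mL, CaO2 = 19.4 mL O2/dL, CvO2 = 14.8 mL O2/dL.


CO = HR*SV = 92*50/1000 = 4.6 L/min
a-v O2 diff = 19.4 - 14.8 = 4.6 mL/dL
VO2 = CO * (CaO2-CvO2) * 10 dL/L
VO2 = 4.6 * 4.6 * 10
VO2 = 211.6 mL/min


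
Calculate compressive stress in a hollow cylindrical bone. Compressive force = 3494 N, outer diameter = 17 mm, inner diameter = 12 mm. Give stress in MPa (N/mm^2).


A = pi*(r_o^2 - r_i^2)
r_o = 8.5 mm, r_i = 6 mm
A = 113.883 mm^2
sigma = F/A = 3494 / 113.883
sigma = 30.68 MPa


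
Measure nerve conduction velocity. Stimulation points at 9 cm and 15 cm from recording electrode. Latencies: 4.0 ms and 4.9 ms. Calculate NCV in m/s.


Distance = (15 - 9) / 100 = 0.06 m
dt = (4.9 - 4.0) / 1000 = 9.0000e-04 s
NCV = dist / dt = 66.67 m/s


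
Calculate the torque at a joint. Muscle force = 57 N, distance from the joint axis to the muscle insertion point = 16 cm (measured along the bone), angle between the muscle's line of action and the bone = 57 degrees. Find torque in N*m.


Torque = F * d * sin(theta)   (moment arm = d*sin(theta))
d = 16 cm = 0.16 m
Torque = 57 * 0.16 * sin(57)
Torque = 7.649 N*m


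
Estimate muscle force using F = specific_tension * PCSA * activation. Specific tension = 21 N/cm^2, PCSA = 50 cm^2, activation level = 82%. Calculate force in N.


F = sigma * PCSA * activation
F = 21 * 50 * 0.82
F = 861 N


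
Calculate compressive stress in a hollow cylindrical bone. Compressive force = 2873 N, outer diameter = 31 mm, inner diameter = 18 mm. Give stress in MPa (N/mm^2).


A = pi*(r_o^2 - r_i^2)
r_o = 15.5 mm, r_i = 9 mm
A = 500.299 mm^2
sigma = F/A = 2873 / 500.299
sigma = 5.743 MPa


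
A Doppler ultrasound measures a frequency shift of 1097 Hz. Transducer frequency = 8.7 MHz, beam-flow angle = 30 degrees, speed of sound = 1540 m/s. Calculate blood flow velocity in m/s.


v = fd * c / (2 * f0 * cos(theta))
v = 1097 * 1540 / (2 * 8.7000e+06 * cos(30))
v = 0.1121 m/s


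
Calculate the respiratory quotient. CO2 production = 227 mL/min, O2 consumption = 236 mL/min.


RQ = VCO2 / VO2
RQ = 227 / 236
RQ = 0.9619


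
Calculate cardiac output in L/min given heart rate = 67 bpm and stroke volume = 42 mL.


CO = HR * SV
CO = 67 * 42 / 1000
CO = 2.814 L/min


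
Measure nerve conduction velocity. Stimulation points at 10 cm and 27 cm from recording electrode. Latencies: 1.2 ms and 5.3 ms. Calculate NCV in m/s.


Distance = (27 - 10) / 100 = 0.17 m
dt = (5.3 - 1.2) / 1000 = 0.0041 s
NCV = dist / dt = 41.46 m/s


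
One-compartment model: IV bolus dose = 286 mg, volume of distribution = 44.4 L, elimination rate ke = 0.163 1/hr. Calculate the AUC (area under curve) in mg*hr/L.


C0 = Dose/Vd = 286/44.4 = 6.44144 mg/L
AUC = C0/ke = 6.44144/0.163
AUC = 39.52 mg*hr/L


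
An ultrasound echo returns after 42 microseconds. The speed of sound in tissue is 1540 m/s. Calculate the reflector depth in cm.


depth = c * t / 2
t = 42 us = 4.2000e-05 s
depth = 1540 * 4.2000e-05 / 2
depth = 0.03234 m = 3.234 cm


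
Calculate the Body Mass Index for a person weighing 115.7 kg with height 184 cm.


BMI = weight / height^2
height = 184 cm = 1.84 m
BMI = 115.7 / 1.84^2
BMI = 34.17 kg/m^2


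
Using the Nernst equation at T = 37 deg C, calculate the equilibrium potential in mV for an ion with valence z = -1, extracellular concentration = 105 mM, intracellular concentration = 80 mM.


E = (RT/(zF)) * ln(C_out/C_in)
T = 37 + 273.15 = 310.15 K
E = (8.314 * 310.15 / (-1 * 96485)) * ln(105/80)
E = -7.268 mV


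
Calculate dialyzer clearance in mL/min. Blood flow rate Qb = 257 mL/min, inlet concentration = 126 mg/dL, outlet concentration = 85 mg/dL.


K = Qb * (Cb_in - Cb_out) / Cb_in
K = 257 * (126 - 85) / 126
K = 83.63 mL/min


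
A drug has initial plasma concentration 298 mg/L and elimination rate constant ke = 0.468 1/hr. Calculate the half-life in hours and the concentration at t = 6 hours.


t_half = ln(2) / ke = 0.693147 / 0.468 = 1.481 hr
C(t) = C0 * exp(-ke*t) = 298 * exp(-0.468*6)
C(6) = 17.98 mg/L


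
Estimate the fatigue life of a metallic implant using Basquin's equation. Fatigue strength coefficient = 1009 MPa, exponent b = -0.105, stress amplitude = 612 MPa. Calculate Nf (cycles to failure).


sigma_a = sigma_f' * (2Nf)^b
2Nf = (sigma_a/sigma_f')^(1/b)
2Nf = (612/1009)^(1/-0.105)
2Nf = 116.94928
Nf = 58.47


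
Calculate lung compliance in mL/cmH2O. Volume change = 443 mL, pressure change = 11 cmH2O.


C = dV / dP
C = 443 / 11
C = 40.27 mL/cmH2O


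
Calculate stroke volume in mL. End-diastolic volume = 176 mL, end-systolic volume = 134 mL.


SV = EDV - ESV
SV = 176 - 134
SV = 42 mL


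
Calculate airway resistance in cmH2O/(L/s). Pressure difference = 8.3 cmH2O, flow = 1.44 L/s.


R = dP / flow
R = 8.3 / 1.44
R = 5.764 cmH2O/(L/s)


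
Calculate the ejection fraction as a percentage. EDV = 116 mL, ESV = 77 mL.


SV = EDV - ESV = 116 - 77 = 39 mL
EF = SV/EDV * 100 = 39/116 * 100
EF = 33.62%


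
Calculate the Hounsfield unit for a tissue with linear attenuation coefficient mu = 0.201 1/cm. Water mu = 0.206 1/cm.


HU = ((mu_tissue - mu_water) / mu_water) * 1000
HU = ((0.201 - 0.206) / 0.206) * 1000
HU = -24.27


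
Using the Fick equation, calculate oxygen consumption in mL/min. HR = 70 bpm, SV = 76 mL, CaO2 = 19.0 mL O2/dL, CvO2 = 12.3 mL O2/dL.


CO = HR*SV = 70*76/1000 = 5.32 L/min
a-v O2 diff = 19.0 - 12.3 = 6.7 mL/dL
VO2 = CO * (CaO2-CvO2) * 10 dL/L
VO2 = 5.32 * 6.7 * 10
VO2 = 356.4 mL/min


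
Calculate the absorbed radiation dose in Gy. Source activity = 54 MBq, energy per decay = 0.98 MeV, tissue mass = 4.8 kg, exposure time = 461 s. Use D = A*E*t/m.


A = 54 MBq = 5.4000e+07 Bq
E = 0.98 MeV = 1.56996e-13 J
D = A*E*t/m = 5.4000e+07*1.56996e-13*461/4.8
D = 8.1422e-04 Gy


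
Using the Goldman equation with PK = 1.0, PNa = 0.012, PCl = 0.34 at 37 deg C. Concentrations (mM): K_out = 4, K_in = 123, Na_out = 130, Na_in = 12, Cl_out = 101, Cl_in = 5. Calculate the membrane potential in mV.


Vm = (RT/F)*ln((PK*Ko + PNa*Nao + PCl*Cli)/(PK*Ki + PNa*Nai + PCl*Clo))
Numer = 7.26, Denom = 157.484
Vm = -82.23 mV


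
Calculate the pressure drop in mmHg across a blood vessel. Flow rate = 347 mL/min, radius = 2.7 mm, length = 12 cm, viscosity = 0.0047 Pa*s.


dP = 8*mu*L*Q / (pi*r^4)
Q = 347 mL/min = 5.78333e-06 m^3/s
dP = 156.294 Pa = 156.294 / 133.322 mmHg = 1.172 mmHg


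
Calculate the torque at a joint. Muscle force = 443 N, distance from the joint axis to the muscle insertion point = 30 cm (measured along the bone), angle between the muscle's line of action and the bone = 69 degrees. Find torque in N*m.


Torque = F * d * sin(theta)   (moment arm = d*sin(theta))
d = 30 cm = 0.3 m
Torque = 443 * 0.3 * sin(69)
Torque = 124.1 N*m


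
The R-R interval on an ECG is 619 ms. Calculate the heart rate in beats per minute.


HR = 60 / RR_interval(s)
RR = 619 ms = 0.619 s
HR = 60 / 0.619 = 96.93 bpm


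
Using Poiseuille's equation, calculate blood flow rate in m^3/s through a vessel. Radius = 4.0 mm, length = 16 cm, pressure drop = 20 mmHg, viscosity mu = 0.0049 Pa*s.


Q = pi*r^4*dP / (8*mu*L)
r = 0.004 m, L = 0.16 m
dP = 20 mmHg = 2666.44 Pa
Q = 3.4191e-04 m^3/s


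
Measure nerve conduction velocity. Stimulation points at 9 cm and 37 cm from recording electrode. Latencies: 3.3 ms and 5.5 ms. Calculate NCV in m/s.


Distance = (37 - 9) / 100 = 0.28 m
dt = (5.5 - 3.3) / 1000 = 0.0022 s
NCV = dist / dt = 127.3 m/s


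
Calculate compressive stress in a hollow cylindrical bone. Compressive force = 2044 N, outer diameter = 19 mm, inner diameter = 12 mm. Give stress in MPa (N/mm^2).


A = pi*(r_o^2 - r_i^2)
r_o = 9.5 mm, r_i = 6 mm
A = 170.431 mm^2
sigma = F/A = 2044 / 170.431
sigma = 11.99 MPa


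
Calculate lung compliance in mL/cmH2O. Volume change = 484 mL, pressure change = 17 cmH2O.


C = dV / dP
C = 484 / 17
C = 28.47 mL/cmH2O


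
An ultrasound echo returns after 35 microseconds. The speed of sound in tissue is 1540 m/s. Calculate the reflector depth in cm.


depth = c * t / 2
t = 35 us = 3.5000e-05 s
depth = 1540 * 3.5000e-05 / 2
depth = 0.02695 m = 2.695 cm


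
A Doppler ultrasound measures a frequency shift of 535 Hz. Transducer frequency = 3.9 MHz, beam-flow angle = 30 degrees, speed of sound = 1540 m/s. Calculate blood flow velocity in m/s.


v = fd * c / (2 * f0 * cos(theta))
v = 535 * 1540 / (2 * 3.9000e+06 * cos(30))
v = 0.122 m/s


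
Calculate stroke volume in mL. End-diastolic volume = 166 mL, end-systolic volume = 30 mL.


SV = EDV - ESV
SV = 166 - 30
SV = 136 mL


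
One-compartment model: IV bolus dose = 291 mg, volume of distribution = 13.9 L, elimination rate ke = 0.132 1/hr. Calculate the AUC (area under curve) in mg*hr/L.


C0 = Dose/Vd = 291/13.9 = 20.9353 mg/L
AUC = C0/ke = 20.9353/0.132
AUC = 158.6 mg*hr/L


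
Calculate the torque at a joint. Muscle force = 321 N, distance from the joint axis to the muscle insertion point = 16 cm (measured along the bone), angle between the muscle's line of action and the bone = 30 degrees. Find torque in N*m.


Torque = F * d * sin(theta)   (moment arm = d*sin(theta))
d = 16 cm = 0.16 m
Torque = 321 * 0.16 * sin(30)
Torque = 25.68 N*m


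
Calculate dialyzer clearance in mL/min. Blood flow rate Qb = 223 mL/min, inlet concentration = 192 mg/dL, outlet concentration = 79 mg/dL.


K = Qb * (Cb_in - Cb_out) / Cb_in
K = 223 * (192 - 79) / 192
K = 131.2 mL/min


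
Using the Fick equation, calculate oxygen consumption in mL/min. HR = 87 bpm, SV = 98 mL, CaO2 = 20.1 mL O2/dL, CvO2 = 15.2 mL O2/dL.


CO = HR*SV = 87*98/1000 = 8.526 L/min
a-v O2 diff = 20.1 - 15.2 = 4.9 mL/dL
VO2 = CO * (CaO2-CvO2) * 10 dL/L
VO2 = 8.526 * 4.9 * 10
VO2 = 417.8 mL/min


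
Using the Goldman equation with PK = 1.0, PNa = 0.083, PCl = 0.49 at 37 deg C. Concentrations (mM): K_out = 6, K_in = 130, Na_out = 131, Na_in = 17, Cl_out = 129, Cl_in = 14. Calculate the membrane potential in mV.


Vm = (RT/F)*ln((PK*Ko + PNa*Nao + PCl*Cli)/(PK*Ki + PNa*Nai + PCl*Clo))
Numer = 23.733, Denom = 194.621
Vm = -56.23 mV


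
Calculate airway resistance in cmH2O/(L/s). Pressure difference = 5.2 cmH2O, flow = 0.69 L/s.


R = dP / flow
R = 5.2 / 0.69
R = 7.536 cmH2O/(L/s)


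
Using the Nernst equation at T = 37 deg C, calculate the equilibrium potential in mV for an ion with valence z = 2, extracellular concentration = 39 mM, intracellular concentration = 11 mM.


E = (RT/(zF)) * ln(C_out/C_in)
T = 37 + 273.15 = 310.15 K
E = (8.314 * 310.15 / (2 * 96485)) * ln(39/11)
E = 16.91 mV


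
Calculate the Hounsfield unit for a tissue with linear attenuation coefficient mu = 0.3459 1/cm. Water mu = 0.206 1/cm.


HU = ((mu_tissue - mu_water) / mu_water) * 1000
HU = ((0.3459 - 0.206) / 0.206) * 1000
HU = 679.1


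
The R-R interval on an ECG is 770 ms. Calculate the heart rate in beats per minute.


HR = 60 / RR_interval(s)
RR = 770 ms = 0.77 s
HR = 60 / 0.77 = 77.92 bpm


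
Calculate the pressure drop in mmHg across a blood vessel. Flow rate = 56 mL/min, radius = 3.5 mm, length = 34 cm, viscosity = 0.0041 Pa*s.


dP = 8*mu*L*Q / (pi*r^4)
Q = 56 mL/min = 9.33333e-07 m^3/s
dP = 22.0784 Pa = 22.0784 / 133.322 mmHg = 0.1656 mmHg


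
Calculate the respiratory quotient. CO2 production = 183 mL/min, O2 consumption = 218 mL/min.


RQ = VCO2 / VO2
RQ = 183 / 218
RQ = 0.8394


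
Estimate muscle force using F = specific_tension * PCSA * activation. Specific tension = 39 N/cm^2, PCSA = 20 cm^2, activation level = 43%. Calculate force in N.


F = sigma * PCSA * activation
F = 39 * 20 * 0.43
F = 335.4 N


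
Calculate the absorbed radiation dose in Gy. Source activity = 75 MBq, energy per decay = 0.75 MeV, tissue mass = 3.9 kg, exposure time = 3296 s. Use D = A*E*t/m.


A = 75 MBq = 7.5000e+07 Bq
E = 0.75 MeV = 1.2015e-13 J
D = A*E*t/m = 7.5000e+07*1.2015e-13*3296/3.9
D = 0.007616 Gy


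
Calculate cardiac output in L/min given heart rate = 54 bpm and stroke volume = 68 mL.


CO = HR * SV
CO = 54 * 68 / 1000
CO = 3.672 L/min


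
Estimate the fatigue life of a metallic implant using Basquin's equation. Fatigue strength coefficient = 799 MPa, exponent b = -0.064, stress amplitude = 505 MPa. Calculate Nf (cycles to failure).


sigma_a = sigma_f' * (2Nf)^b
2Nf = (sigma_a/sigma_f')^(1/b)
2Nf = (505/799)^(1/-0.064)
2Nf = 1298.2719
Nf = 649.1


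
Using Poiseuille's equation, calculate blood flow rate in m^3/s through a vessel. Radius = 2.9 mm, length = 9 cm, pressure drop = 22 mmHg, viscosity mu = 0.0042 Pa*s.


Q = pi*r^4*dP / (8*mu*L)
r = 0.0029 m, L = 0.09 m
dP = 22 mmHg = 2933.084 Pa
Q = 2.1552e-04 m^3/s


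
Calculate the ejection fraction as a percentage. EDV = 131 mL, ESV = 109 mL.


SV = EDV - ESV = 131 - 109 = 22 mL
EF = SV/EDV * 100 = 22/131 * 100
EF = 16.79%


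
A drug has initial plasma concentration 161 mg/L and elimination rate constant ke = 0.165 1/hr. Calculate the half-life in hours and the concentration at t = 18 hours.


t_half = ln(2) / ke = 0.693147 / 0.165 = 4.201 hr
C(t) = C0 * exp(-ke*t) = 161 * exp(-0.165*18)
C(18) = 8.26 mg/L


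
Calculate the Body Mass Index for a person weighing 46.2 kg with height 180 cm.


BMI = weight / height^2
height = 180 cm = 1.8 m
BMI = 46.2 / 1.8^2
BMI = 14.26 kg/m^2


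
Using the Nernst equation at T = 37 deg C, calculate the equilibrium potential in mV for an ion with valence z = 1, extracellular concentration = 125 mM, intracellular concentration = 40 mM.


E = (RT/(zF)) * ln(C_out/C_in)
T = 37 + 273.15 = 310.15 K
E = (8.314 * 310.15 / (1 * 96485)) * ln(125/40)
E = 30.45 mV


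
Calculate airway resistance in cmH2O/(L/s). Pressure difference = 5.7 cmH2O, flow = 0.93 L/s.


R = dP / flow
R = 5.7 / 0.93
R = 6.129 cmH2O/(L/s)


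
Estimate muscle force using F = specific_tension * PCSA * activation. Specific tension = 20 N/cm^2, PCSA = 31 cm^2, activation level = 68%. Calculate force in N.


F = sigma * PCSA * activation
F = 20 * 31 * 0.68
F = 421.6 N


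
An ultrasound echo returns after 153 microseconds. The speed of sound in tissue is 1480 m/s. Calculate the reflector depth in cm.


depth = c * t / 2
t = 153 us = 1.5300e-04 s
depth = 1480 * 1.5300e-04 / 2
depth = 0.11322 m = 11.322 cm


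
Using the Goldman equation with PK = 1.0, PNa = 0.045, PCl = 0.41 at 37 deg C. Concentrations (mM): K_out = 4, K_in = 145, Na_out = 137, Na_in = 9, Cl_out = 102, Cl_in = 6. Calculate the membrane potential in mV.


Vm = (RT/F)*ln((PK*Ko + PNa*Nao + PCl*Cli)/(PK*Ki + PNa*Nai + PCl*Clo))
Numer = 12.625, Denom = 187.225
Vm = -72.07 mV


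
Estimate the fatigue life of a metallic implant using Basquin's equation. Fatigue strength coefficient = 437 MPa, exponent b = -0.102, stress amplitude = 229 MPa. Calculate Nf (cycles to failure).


sigma_a = sigma_f' * (2Nf)^b
2Nf = (sigma_a/sigma_f')^(1/b)
2Nf = (229/437)^(1/-0.102)
2Nf = 564.1972
Nf = 282.1


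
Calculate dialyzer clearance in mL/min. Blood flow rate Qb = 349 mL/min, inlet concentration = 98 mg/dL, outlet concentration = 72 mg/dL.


K = Qb * (Cb_in - Cb_out) / Cb_in
K = 349 * (98 - 72) / 98
K = 92.59 mL/min


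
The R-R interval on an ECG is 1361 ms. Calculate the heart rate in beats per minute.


HR = 60 / RR_interval(s)
RR = 1361 ms = 1.361 s
HR = 60 / 1.361 = 44.09 bpm


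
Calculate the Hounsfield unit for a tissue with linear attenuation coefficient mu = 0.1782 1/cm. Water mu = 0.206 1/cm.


HU = ((mu_tissue - mu_water) / mu_water) * 1000
HU = ((0.1782 - 0.206) / 0.206) * 1000
HU = -135


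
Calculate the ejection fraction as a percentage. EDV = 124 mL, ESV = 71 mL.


SV = EDV - ESV = 124 - 71 = 53 mL
EF = SV/EDV * 100 = 53/124 * 100
EF = 42.74%


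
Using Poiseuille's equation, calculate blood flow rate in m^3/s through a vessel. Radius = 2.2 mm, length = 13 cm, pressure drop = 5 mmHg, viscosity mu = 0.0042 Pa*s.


Q = pi*r^4*dP / (8*mu*L)
r = 0.0022 m, L = 0.13 m
dP = 5 mmHg = 666.61 Pa
Q = 1.1231e-05 m^3/s


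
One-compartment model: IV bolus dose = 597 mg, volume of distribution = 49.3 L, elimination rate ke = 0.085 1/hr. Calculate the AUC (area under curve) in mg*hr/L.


C0 = Dose/Vd = 597/49.3 = 12.1095 mg/L
AUC = C0/ke = 12.1095/0.085
AUC = 142.5 mg*hr/L


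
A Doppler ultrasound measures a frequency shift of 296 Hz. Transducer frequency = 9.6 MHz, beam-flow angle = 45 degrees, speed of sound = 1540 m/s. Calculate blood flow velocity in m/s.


v = fd * c / (2 * f0 * cos(theta))
v = 296 * 1540 / (2 * 9.6000e+06 * cos(45))
v = 0.03358 m/s


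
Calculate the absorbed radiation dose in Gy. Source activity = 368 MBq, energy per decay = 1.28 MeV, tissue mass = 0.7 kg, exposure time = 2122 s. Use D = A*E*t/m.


A = 368 MBq = 3.6800e+08 Bq
E = 1.28 MeV = 2.05056e-13 J
D = A*E*t/m = 3.6800e+08*2.05056e-13*2122/0.7
D = 0.2288 Gy


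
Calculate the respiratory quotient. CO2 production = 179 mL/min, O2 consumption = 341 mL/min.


RQ = VCO2 / VO2
RQ = 179 / 341
RQ = 0.5249


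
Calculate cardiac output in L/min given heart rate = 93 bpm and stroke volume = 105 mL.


CO = HR * SV
CO = 93 * 105 / 1000
CO = 9.765 L/min


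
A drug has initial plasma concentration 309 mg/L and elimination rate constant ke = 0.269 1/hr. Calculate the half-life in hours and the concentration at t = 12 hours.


t_half = ln(2) / ke = 0.693147 / 0.269 = 2.577 hr
C(t) = C0 * exp(-ke*t) = 309 * exp(-0.269*12)
C(12) = 12.25 mg/L


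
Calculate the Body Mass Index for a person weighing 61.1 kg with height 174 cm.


BMI = weight / height^2
height = 174 cm = 1.74 m
BMI = 61.1 / 1.74^2
BMI = 20.18 kg/m^2


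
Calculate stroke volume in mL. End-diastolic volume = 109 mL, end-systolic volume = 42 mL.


SV = EDV - ESV
SV = 109 - 42
SV = 67 mL


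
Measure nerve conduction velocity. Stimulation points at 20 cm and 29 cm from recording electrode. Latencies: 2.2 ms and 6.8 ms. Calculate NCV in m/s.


Distance = (29 - 20) / 100 = 0.09 m
dt = (6.8 - 2.2) / 1000 = 0.0046 s
NCV = dist / dt = 19.57 m/s


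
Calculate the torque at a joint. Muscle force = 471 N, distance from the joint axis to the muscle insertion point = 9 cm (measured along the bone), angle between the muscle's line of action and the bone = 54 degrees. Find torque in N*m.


Torque = F * d * sin(theta)   (moment arm = d*sin(theta))
d = 9 cm = 0.09 m
Torque = 471 * 0.09 * sin(54)
Torque = 34.29 N*m


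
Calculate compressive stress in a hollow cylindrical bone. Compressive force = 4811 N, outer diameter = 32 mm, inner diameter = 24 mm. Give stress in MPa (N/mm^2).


A = pi*(r_o^2 - r_i^2)
r_o = 16 mm, r_i = 12 mm
A = 351.858 mm^2
sigma = F/A = 4811 / 351.858
sigma = 13.67 MPa


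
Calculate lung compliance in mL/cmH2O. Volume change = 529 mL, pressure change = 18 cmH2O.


C = dV / dP
C = 529 / 18
C = 29.39 mL/cmH2O


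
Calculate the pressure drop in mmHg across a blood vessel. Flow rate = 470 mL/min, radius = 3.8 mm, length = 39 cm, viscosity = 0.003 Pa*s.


dP = 8*mu*L*Q / (pi*r^4)
Q = 470 mL/min = 7.83333e-06 m^3/s
dP = 111.928 Pa = 111.928 / 133.322 mmHg = 0.8395 mmHg


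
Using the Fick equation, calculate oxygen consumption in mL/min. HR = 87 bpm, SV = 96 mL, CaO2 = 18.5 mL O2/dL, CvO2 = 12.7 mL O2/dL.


CO = HR*SV = 87*96/1000 = 8.352 L/min
a-v O2 diff = 18.5 - 12.7 = 5.8 mL/dL
VO2 = CO * (CaO2-CvO2) * 10 dL/L
VO2 = 8.352 * 5.8 * 10
VO2 = 484.4 mL/min


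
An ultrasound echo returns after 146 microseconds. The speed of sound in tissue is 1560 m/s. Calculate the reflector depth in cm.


depth = c * t / 2
t = 146 us = 1.4600e-04 s
depth = 1560 * 1.4600e-04 / 2
depth = 0.11388 m = 11.388 cm


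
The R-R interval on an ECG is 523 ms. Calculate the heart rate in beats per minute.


HR = 60 / RR_interval(s)
RR = 523 ms = 0.523 s
HR = 60 / 0.523 = 114.7 bpm


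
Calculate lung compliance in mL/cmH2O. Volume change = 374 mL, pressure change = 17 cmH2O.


C = dV / dP
C = 374 / 17
C = 22 mL/cmH2O


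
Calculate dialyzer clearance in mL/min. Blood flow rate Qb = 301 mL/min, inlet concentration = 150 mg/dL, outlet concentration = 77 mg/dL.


K = Qb * (Cb_in - Cb_out) / Cb_in
K = 301 * (150 - 77) / 150
K = 146.5 mL/min


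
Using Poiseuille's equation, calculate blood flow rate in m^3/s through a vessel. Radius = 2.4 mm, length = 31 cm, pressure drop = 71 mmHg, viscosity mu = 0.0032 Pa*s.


Q = pi*r^4*dP / (8*mu*L)
r = 0.0024 m, L = 0.31 m
dP = 71 mmHg = 9465.862 Pa
Q = 1.2432e-04 m^3/s


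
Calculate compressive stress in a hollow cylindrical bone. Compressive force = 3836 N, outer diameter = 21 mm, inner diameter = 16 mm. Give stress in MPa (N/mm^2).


A = pi*(r_o^2 - r_i^2)
r_o = 10.5 mm, r_i = 8 mm
A = 145.299 mm^2
sigma = F/A = 3836 / 145.299
sigma = 26.4 MPa


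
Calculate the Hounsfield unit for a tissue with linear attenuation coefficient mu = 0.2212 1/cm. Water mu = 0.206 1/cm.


HU = ((mu_tissue - mu_water) / mu_water) * 1000
HU = ((0.2212 - 0.206) / 0.206) * 1000
HU = 73.79


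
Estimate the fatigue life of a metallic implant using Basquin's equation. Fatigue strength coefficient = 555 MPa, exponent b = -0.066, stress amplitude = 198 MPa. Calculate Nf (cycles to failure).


sigma_a = sigma_f' * (2Nf)^b
2Nf = (sigma_a/sigma_f')^(1/b)
2Nf = (198/555)^(1/-0.066)
2Nf = 6056744.9
Nf = 3.0284e+06


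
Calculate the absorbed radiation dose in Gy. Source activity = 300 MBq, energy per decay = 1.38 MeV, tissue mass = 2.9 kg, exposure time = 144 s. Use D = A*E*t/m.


A = 300 MBq = 3.0000e+08 Bq
E = 1.38 MeV = 2.21076e-13 J
D = A*E*t/m = 3.0000e+08*2.21076e-13*144/2.9
D = 0.003293 Gy


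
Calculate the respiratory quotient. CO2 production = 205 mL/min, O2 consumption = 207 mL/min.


RQ = VCO2 / VO2
RQ = 205 / 207
RQ = 0.9903


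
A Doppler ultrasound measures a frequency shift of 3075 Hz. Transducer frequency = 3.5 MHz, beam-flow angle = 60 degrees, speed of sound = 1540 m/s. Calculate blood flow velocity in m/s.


v = fd * c / (2 * f0 * cos(theta))
v = 3075 * 1540 / (2 * 3.5000e+06 * cos(60))
v = 1.353 m/s


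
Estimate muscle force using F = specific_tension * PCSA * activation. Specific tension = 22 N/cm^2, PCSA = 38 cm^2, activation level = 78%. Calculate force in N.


F = sigma * PCSA * activation
F = 22 * 38 * 0.78
F = 652.1 N


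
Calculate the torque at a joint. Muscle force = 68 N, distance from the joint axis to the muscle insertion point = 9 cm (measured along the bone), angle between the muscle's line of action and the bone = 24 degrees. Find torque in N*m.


Torque = F * d * sin(theta)   (moment arm = d*sin(theta))
d = 9 cm = 0.09 m
Torque = 68 * 0.09 * sin(24)
Torque = 2.489 N*m


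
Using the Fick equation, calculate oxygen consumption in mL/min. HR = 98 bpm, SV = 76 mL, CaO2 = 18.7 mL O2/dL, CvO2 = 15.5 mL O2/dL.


CO = HR*SV = 98*76/1000 = 7.448 L/min
a-v O2 diff = 18.7 - 15.5 = 3.2 mL/dL
VO2 = CO * (CaO2-CvO2) * 10 dL/L
VO2 = 7.448 * 3.2 * 10
VO2 = 238.3 mL/min


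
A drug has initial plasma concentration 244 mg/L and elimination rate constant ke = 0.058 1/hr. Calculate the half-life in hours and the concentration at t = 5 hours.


t_half = ln(2) / ke = 0.693147 / 0.058 = 11.95 hr
C(t) = C0 * exp(-ke*t) = 244 * exp(-0.058*5)
C(5) = 182.6 mg/L
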